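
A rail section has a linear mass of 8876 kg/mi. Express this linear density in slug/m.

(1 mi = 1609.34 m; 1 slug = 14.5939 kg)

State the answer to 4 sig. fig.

8876 kg/mi ÷ 1609.34 m/mi = 5.5153 kg/m
5.5153 kg/m ÷ 14.5939 kg/slug = 0.377918 slug/m

0.3779 slug/m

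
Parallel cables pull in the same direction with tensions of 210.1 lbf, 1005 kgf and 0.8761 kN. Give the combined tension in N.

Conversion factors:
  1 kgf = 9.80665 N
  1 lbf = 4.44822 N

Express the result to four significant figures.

210.1 lbf × 4.44822 = 934.571 N
1005 kgf × 9.80665 = 9855.68 N
0.8761 kN × 1000 = 876.1 N
Sum: 934.571 + 9855.68 + 876.1 = 11666.4 N

1.167×10⁴ N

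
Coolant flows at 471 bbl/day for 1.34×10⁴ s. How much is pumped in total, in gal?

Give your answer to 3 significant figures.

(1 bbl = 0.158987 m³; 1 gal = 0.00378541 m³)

3070 gal

471 bbl/day → 8.667×10⁻⁴ m³/s
V = Q × t = 8.667×10⁻⁴ × 13400 = 11.6138 m³
In gal: 11.6138 / 0.00378541 = 3068.04 gal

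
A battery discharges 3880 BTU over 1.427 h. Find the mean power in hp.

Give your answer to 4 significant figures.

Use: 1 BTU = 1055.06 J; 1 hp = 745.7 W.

3880 BTU × 1055.06 = 4.09363×10⁶ J
1.427 h × 3600 = 5137.2 s
P = E / t = 4.09363×10⁶ J / 5137.2 s = 796.86 W
796.86 W ÷ (745.7 W/hp) = 1.06861 hp

1.069 hp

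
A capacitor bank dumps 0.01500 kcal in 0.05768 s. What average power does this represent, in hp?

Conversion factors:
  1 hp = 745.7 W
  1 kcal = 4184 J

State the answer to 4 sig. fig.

0.01500 kcal × 4184 = 62.76 J
P = E / t = 62.76 J / 0.05768 s = 1088.07 W
1088.07 W ÷ (745.7 W/hp) = 1.45913 hp

1.459 hp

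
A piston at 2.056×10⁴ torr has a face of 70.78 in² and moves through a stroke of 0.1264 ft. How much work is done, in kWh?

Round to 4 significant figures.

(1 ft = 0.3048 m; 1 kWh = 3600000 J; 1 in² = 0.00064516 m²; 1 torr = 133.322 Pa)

2.056×10⁴ torr → 2.7411×10⁶ Pa
70.78 in² → 0.0456644 m²
F = P × A = 2.7411×10⁶ × 0.0456644 = 125171 N
0.1264 ft → 0.0385267 m
W = F × d = 125171 × 0.0385267 = 4822.43 J
In kWh: 4822.43 / 3600000 = 0.00133956 kWh

0.001340 kWh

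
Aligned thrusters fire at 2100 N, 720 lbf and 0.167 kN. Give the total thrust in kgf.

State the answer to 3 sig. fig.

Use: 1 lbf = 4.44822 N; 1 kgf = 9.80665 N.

558 kgf

2100 N (already N)
720 lbf × 4.44822 → 3202.72 N
0.167 kN × 1000 → 167 N
Total: 2100 + 3202.72 + 167 = 5469.72 N
In kgf: 5469.72 / 9.80665 = 557.756 kgf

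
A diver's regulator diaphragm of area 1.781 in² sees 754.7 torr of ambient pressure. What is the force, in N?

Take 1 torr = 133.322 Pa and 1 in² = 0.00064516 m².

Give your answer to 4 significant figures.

754.7 torr × 133.322 → 100618 Pa
1.781 in² × 0.00064516 → 0.00114903 m²
F = P × A = 100618 Pa × 0.00114903 m² = 115.613 N

115.6 N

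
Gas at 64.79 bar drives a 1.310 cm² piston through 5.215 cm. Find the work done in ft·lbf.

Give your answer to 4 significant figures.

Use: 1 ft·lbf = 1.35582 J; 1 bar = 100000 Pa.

64.79 bar → 6.479×10⁶ Pa
1.310 cm² → 1.31×10⁻⁴ m²
F = P × A = 6.479×10⁶ × 1.31×10⁻⁴ = 848.749 N
5.215 cm → 0.05215 m
W = F × d = 848.749 × 0.05215 = 44.2623 J
In ft·lbf: 44.2623 / 1.35582 = 32.6461 ft·lbf

32.65 ft·lbf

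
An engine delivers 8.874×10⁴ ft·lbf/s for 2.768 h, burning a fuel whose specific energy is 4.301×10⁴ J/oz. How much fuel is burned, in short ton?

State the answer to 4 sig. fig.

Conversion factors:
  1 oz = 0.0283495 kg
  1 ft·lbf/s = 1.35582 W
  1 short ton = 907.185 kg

8.874×10⁴ ft·lbf/s → 120315 W
2.768 h → 9964.8 s
E = P × t = 120315 × 9964.8 = 1.19891×10⁹ J
4.301×10⁴ J/oz → 1.51713×10⁶ J/kg
m = E / e_s = 1.19891×10⁹ / 1.51713×10⁶ = 790.249 kg
In short ton: 790.249 / 907.185 = 0.8711 short ton

0.8711 short ton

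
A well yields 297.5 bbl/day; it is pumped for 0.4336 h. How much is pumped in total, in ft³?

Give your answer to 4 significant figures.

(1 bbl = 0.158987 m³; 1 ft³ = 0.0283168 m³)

297.5 bbl/day → 5.47438×10⁻⁴ m³/s
0.4336 h → 1560.96 s
V = Q × t = 5.47438×10⁻⁴ × 1560.96 = 0.854529 m³
In ft³: 0.854529 / 0.0283168 = 30.1775 ft³

30.18 ft³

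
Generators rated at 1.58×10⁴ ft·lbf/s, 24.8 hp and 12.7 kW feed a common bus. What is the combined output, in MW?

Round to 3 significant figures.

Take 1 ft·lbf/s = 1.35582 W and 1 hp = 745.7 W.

0.0526 MW

1.58×10⁴ ft·lbf/s × 1.35582 = 21422 W
24.8 hp × 745.7 = 18493.4 W
12.7 kW × 1000 = 12700 W
Sum: 21422 + 18493.4 + 12700 = 52615.4 W
In MW: 52615.4 / 1000000 = 0.0526154 MW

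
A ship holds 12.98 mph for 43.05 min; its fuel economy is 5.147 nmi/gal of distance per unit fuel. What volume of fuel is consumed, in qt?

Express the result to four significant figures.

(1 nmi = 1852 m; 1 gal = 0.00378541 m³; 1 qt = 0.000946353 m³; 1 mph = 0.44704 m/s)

12.98 mph → 5.80258 m/s
43.05 min → 2583 s
d = v × t = 5.80258 × 2583 = 14988.1 m
5.147 nmi/gal → 2.51815×10⁶ m/m³
V = d / (distance per unit fuel) = 14988.1 / 2.51815×10⁶ = 0.00595203 m³
In qt: 0.00595203 / 0.000946353 = 6.28944 qt

6.289 qt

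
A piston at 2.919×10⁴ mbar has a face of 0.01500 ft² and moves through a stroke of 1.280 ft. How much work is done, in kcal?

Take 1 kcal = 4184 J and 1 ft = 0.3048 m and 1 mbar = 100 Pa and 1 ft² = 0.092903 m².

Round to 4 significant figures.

2.919×10⁴ mbar → 2.919×10⁶ Pa
0.01500 ft² → 0.00139354 m²
F = P × A = 2.919×10⁶ × 0.00139354 = 4067.74 N
1.280 ft → 0.390144 m
W = F × d = 4067.74 × 0.390144 = 1587 J
In kcal: 1587 / 4184 = 0.379302 kcal

0.3793 kcal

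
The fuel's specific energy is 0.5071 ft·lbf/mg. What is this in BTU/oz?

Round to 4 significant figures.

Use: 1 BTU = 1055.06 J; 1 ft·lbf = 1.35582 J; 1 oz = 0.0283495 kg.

0.5071 ft·lbf/mg × 1.35582 J/ft·lbf ÷ 10⁻⁶ kg/mg = 687536 J/kg
687536 J/kg ÷ 1055.06 J/BTU × 0.0283495 kg/oz = 18.4741 BTU/oz

18.47 BTU/oz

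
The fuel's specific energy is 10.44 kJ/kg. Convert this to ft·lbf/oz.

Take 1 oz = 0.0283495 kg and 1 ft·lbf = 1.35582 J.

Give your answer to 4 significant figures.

218.3 ft·lbf/oz

10.44 kJ/kg × 1000 J/kJ = 10440 J/kg
10440 J/kg ÷ 1.35582 J/ft·lbf × 0.0283495 kg/oz = 218.295 ft·lbf/oz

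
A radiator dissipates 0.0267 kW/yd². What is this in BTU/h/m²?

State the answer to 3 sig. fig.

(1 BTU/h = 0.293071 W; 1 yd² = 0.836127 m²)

0.0267 kW/yd² × 1000 W/kW ÷ 0.836127 m²/yd² = 31.9329 W/m²
31.9329 W/m² ÷ 0.293071 W/BTU/h = 108.96 BTU/h/m²

109 BTU/h/m²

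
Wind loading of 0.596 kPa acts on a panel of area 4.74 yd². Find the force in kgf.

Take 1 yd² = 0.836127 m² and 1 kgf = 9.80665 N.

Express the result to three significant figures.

241 kgf

0.596 kPa × 1000 → 596 Pa
4.74 yd² × 0.836127 → 3.96324 m²
F = P × A = 596 Pa × 3.96324 m² = 2362.09 N
2362.09 N ÷ (9.80665 N/kgf) = 240.866 kgf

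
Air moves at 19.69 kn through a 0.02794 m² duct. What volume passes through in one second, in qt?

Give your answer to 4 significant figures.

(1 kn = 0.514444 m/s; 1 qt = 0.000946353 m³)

299.1 qt

19.69 kn × 0.514444 → 10.1294 m/s
V = v × A × t = 10.1294 m/s × 0.02794 m² × 1 s = 0.283015 m³
0.283015 m³ ÷ (0.000946353 m³/qt) = 299.059 qt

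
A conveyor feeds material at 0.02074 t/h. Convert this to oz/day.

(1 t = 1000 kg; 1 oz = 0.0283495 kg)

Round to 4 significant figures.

0.02074 t/h × 1000 kg/t ÷ 3600 s/h = 0.00576111 kg/s
0.00576111 kg/s ÷ 0.0283495 kg/oz × 86400 s/day = 17558 oz/day

1.756×10⁴ oz/day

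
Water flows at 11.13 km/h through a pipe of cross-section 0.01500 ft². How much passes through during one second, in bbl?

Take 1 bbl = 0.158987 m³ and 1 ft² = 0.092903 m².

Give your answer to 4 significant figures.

11.13 km/h × (1/3.6) = 3.09167 m/s
0.01500 ft² × 0.092903 = 0.00139354 m²
V = v × A × t = 3.09167 m/s × 0.00139354 m² × 1 s = 0.00430837 m³
0.00430837 m³ ÷ (0.158987 m³/bbl) = 0.0270989 bbl

0.02710 bbl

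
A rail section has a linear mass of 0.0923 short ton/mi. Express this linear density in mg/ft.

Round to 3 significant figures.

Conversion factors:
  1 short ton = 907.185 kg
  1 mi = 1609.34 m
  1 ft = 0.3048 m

0.0923 short ton/mi × 907.185 kg/short ton ÷ 1609.34 m/mi = 0.0520295 kg/m
0.0520295 kg/m ÷ 10⁻⁶ kg/mg × 0.3048 m/ft = 15858.6 mg/ft

1.59×10⁴ mg/ft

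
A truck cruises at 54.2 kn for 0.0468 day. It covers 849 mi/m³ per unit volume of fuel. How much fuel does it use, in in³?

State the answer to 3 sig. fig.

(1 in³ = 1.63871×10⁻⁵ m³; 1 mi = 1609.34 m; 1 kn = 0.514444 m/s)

54.2 kn → 27.8829 m/s
0.0468 day → 4043.52 s
d = v × t = 27.8829 × 4043.52 = 112745 m
849 mi/m³ → 1.36633×10⁶ m/m³
V = d / (distance per unit fuel) = 112745 / 1.36633×10⁶ = 0.0825167 m³
In in³: 0.0825167 / 1.63871×10⁻⁵ = 5035.47 in³

5040 in³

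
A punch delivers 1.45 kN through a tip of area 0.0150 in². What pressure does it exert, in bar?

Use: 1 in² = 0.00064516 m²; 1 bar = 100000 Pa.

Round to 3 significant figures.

1500 bar

1.45 kN × 1000 → 1450 N
0.0150 in² × 0.00064516 → 9.6774×10⁻⁶ m²
P = F / A = 1450 N / 9.6774×10⁻⁶ m² = 1.49834×10⁸ Pa
1.49834×10⁸ Pa ÷ (100000 Pa/bar) = 1498.34 bar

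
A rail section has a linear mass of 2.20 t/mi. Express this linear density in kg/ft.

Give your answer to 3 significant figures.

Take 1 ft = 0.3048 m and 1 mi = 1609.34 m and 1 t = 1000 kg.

0.417 kg/ft

2.20 t/mi × 1000 kg/t ÷ 1609.34 m/mi = 1.36702 kg/m
1.36702 kg/m × 0.3048 m/ft = 0.416668 kg/ft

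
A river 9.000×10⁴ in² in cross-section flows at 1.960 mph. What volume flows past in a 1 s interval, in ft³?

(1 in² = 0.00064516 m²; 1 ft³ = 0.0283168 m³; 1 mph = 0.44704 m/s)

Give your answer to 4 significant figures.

1.960 mph × 0.44704 → 0.876198 m/s
9.000×10⁴ in² × 0.00064516 → 58.0644 m²
V = v × A × t = 0.876198 m/s × 58.0644 m² × 1 s = 50.8759 m³
50.8759 m³ ÷ (0.0283168 m³/ft³) = 1796.67 ft³

1797 ft³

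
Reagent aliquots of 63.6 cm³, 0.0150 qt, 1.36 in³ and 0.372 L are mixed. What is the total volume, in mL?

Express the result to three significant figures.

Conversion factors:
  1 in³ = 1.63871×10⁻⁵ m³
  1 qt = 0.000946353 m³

472 mL

63.6 cm³ × 10⁻⁶ = 6.36×10⁻⁵ m³
0.0150 qt × 0.000946353 = 1.41953×10⁻⁵ m³
1.36 in³ × 1.63871×10⁻⁵ = 2.22865×10⁻⁵ m³
0.372 L × 0.001 = 3.72×10⁻⁴ m³
Total: 6.36×10⁻⁵ + 1.41953×10⁻⁵ + 2.22865×10⁻⁵ + 3.72×10⁻⁴ = 4.72082×10⁻⁴ m³
In mL: 4.72082×10⁻⁴ / 10⁻⁶ = 472.082 mL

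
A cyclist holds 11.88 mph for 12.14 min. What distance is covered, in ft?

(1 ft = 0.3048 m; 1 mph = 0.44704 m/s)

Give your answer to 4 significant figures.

1.269×10⁴ ft

11.88 mph × 0.44704 = 5.31084 m/s
12.14 min × 60 = 728.4 s
d = v × t = 5.31084 m/s × 728.4 s = 3868.42 m
3868.42 m ÷ (0.3048 m/ft) = 12691.7 ft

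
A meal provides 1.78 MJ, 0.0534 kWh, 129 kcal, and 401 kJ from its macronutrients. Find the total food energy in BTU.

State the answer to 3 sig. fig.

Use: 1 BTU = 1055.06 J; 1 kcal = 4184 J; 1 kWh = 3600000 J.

2760 BTU

1.78 MJ × 1000000 = 1.78×10⁶ J
0.0534 kWh × 3600000 = 192240 J
129 kcal × 4184 = 539736 J
401 kJ × 1000 = 401000 J
Sum: 1.78×10⁶ + 192240 + 539736 + 401000 = 2.91298×10⁶ J
In BTU: 2.91298×10⁶ / 1055.06 = 2760.96 BTU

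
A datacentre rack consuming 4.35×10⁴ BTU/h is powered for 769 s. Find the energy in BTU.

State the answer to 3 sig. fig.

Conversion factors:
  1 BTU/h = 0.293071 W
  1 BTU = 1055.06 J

4.35×10⁴ BTU/h × 0.293071 = 12748.6 W
E = P × t = 12748.6 W × 769 s = 9.80367×10⁶ J
9.80367×10⁶ J ÷ (1055.06 J/BTU) = 9292.05 BTU

9290 BTU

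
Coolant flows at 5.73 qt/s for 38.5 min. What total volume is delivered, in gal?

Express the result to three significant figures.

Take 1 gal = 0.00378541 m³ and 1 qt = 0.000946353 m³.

5.73 qt/s → 0.0054226 m³/s
38.5 min → 2310 s
V = Q × t = 0.0054226 × 2310 = 12.5262 m³
In gal: 12.5262 / 0.00378541 = 3309.07 gal

3310 gal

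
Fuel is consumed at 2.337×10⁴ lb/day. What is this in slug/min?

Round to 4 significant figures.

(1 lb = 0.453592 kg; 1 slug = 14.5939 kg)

2.337×10⁴ lb/day × 0.453592 kg/lb ÷ 86400 s/day = 0.12269 kg/s
0.12269 kg/s ÷ 14.5939 kg/slug × 60 s/min = 0.504416 slug/min

0.5044 slug/min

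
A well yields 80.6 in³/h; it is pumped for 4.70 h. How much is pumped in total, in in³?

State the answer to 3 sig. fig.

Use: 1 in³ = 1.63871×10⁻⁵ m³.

80.6 in³/h → 3.66889×10⁻⁷ m³/s
4.70 h → 16920 s
V = Q × t = 3.66889×10⁻⁷ × 16920 = 0.00620776 m³
In in³: 0.00620776 / 1.63871×10⁻⁵ = 378.82 in³

379 in³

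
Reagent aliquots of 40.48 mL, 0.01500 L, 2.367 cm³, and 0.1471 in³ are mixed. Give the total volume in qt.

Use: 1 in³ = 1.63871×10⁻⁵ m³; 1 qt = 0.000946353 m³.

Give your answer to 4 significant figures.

40.48 mL × 10⁻⁶ = 4.048×10⁻⁵ m³
0.01500 L × 0.001 = 1.5×10⁻⁵ m³
2.367 cm³ × 10⁻⁶ = 2.367×10⁻⁶ m³
0.1471 in³ × 1.63871×10⁻⁵ = 2.41054×10⁻⁶ m³
Combined: 4.048×10⁻⁵ + 1.5×10⁻⁵ + 2.367×10⁻⁶ + 2.41054×10⁻⁶ = 6.02575×10⁻⁵ m³
In qt: 6.02575×10⁻⁵ / 0.000946353 = 0.0636734 qt

0.06367 qt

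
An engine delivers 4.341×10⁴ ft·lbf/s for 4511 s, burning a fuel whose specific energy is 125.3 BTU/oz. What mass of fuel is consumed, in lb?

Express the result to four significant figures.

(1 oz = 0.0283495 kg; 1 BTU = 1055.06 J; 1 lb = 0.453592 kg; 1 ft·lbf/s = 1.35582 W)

125.5 lb

4.341×10⁴ ft·lbf/s → 58856.1 W
E = P × t = 58856.1 × 4511 = 2.655×10⁸ J
125.3 BTU/oz → 4.66319×10⁶ J/kg
m = E / e_s = 2.655×10⁸ / 4.66319×10⁶ = 56.9353 kg
In lb: 56.9353 / 0.453592 = 125.521 lb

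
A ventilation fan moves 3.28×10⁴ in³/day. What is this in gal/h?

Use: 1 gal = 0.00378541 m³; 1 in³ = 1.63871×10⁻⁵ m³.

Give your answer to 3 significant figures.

3.28×10⁴ in³/day × 1.63871×10⁻⁵ m³/in³ ÷ 86400 s/day = 6.22103×10⁻⁶ m³/s
6.22103×10⁻⁶ m³/s ÷ 0.00378541 m³/gal × 3600 s/h = 5.91632 gal/h

5.92 gal/h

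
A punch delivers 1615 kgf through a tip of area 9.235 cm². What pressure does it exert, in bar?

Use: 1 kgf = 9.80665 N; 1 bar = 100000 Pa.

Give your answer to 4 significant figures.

171.5 bar

1615 kgf × 9.80665 = 15837.7 N
9.235 cm² × 0.0001 = 9.235×10⁻⁴ m²
P = F / A = 15837.7 N / 9.235×10⁻⁴ m² = 1.71496×10⁷ Pa
1.71496×10⁷ Pa ÷ (100000 Pa/bar) = 171.496 bar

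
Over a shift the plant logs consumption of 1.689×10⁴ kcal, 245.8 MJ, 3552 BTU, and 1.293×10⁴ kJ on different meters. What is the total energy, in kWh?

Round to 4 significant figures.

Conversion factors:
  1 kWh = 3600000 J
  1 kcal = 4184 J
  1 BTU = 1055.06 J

1.689×10⁴ kcal × 4184 → 7.06678×10⁷ J
245.8 MJ × 1000000 → 2.458×10⁸ J
3552 BTU × 1055.06 → 3.74757×10⁶ J
1.293×10⁴ kJ × 1000 → 1.293×10⁷ J
Combined: 7.06678×10⁷ + 2.458×10⁸ + 3.74757×10⁶ + 1.293×10⁷ = 3.33145×10⁸ J
In kWh: 3.33145×10⁸ / 3600000 = 92.5403 kWh

92.54 kWh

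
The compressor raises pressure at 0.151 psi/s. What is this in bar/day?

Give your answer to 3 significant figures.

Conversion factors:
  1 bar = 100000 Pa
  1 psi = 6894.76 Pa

0.151 psi/s × 6894.76 Pa/psi = 1041.11 Pa/s
1041.11 Pa/s ÷ 100000 Pa/bar × 86400 s/day = 899.519 bar/day

900 bar/day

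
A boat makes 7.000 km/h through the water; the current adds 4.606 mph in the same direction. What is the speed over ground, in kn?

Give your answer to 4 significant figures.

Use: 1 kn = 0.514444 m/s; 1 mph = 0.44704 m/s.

7.782 kn

7.000 km/h × (1/3.6) = 1.94444 m/s
4.606 mph × 0.44704 = 2.05907 m/s
Total: 1.94444 + 2.05907 = 4.00351 m/s
In kn: 4.00351 / 0.514444 = 7.78221 kn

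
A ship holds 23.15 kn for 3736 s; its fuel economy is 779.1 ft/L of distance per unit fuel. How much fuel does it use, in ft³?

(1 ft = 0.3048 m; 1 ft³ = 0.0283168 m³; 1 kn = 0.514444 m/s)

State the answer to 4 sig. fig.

23.15 kn → 11.9094 m/s
d = v × t = 11.9094 × 3736 = 44493.5 m
779.1 ft/L → 237470 m/m³
V = d / (distance per unit fuel) = 44493.5 / 237470 = 0.187365 m³
In ft³: 0.187365 / 0.0283168 = 6.61674 ft³

6.617 ft³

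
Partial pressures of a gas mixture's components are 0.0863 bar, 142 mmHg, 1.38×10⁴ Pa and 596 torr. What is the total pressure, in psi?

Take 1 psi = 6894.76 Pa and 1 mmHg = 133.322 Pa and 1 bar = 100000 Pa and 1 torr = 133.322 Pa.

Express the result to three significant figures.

17.5 psi

0.0863 bar × 100000 = 8630 Pa
142 mmHg × 133.322 = 18931.7 Pa
1.38×10⁴ Pa (already Pa)
596 torr × 133.322 = 79459.9 Pa
Sum: 8630 + 18931.7 + 13800 + 79459.9 = 120822 Pa
In psi: 120822 / 6894.76 = 17.5237 psi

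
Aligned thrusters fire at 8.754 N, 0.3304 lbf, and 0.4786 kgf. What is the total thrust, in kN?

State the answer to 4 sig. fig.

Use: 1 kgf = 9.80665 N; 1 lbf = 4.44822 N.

0.01492 kN

8.754 N (already N)
0.3304 lbf × 4.44822 = 1.46969 N
0.4786 kgf × 9.80665 = 4.69346 N
Total: 8.754 + 1.46969 + 4.69346 = 14.9172 N
In kN: 14.9172 / 1000 = 0.0149172 kN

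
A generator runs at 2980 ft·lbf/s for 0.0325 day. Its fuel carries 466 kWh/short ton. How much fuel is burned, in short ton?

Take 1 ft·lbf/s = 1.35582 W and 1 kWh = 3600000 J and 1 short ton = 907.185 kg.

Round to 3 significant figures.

2980 ft·lbf/s → 4040.34 W
0.0325 day → 2808 s
E = P × t = 4040.34 × 2808 = 1.13453×10⁷ J
466 kWh/short ton → 1.84924×10⁶ J/kg
m = E / e_s = 1.13453×10⁷ / 1.84924×10⁶ = 6.13511 kg
In short ton: 6.13511 / 907.185 = 0.0067628 short ton

0.00676 short ton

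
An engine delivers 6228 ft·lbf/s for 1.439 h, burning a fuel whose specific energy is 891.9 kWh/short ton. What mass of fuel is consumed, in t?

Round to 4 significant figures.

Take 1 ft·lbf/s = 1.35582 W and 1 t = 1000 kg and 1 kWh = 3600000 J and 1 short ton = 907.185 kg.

0.01236 t

6228 ft·lbf/s → 8444.05 W
1.439 h → 5180.4 s
E = P × t = 8444.05 × 5180.4 = 4.37436×10⁷ J
891.9 kWh/short ton → 3.53934×10⁶ J/kg
m = E / e_s = 4.37436×10⁷ / 3.53934×10⁶ = 12.3593 kg
In t: 12.3593 / 1000 = 0.0123593 t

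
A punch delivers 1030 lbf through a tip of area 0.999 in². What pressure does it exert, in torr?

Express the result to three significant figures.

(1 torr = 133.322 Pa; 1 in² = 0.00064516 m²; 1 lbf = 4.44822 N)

5.33×10⁴ torr

1030 lbf × 4.44822 = 4581.67 N
0.999 in² × 0.00064516 = 6.44515×10⁻⁴ m²
P = F / A = 4581.67 N / 6.44515×10⁻⁴ m² = 7.10871×10⁶ Pa
7.10871×10⁶ Pa ÷ (133.322 Pa/torr) = 53319.9 torr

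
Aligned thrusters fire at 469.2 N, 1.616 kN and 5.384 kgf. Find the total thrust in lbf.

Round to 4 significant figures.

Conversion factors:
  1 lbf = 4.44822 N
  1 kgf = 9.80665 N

469.2 N (already N)
1.616 kN × 1000 = 1616 N
5.384 kgf × 9.80665 = 52.799 N
Total: 469.2 + 1616 + 52.799 = 2138 N
In lbf: 2138 / 4.44822 = 480.642 lbf

480.6 lbf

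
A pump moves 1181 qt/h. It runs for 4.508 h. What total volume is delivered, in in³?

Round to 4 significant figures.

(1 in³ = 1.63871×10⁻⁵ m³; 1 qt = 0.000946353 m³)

1181 qt/h → 3.10456×10⁻⁴ m³/s
4.508 h → 16228.8 s
V = Q × t = 3.10456×10⁻⁴ × 16228.8 = 5.03833 m³
In in³: 5.03833 / 1.63871×10⁻⁵ = 307457 in³

3.075×10⁵ in³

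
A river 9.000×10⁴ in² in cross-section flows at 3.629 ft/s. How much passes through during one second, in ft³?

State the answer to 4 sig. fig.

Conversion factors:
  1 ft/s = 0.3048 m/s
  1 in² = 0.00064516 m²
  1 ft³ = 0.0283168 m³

2268 ft³

3.629 ft/s × 0.3048 → 1.10612 m/s
9.000×10⁴ in² × 0.00064516 → 58.0644 m²
V = v × A × t = 1.10612 m/s × 58.0644 m² × 1 s = 64.2262 m³
64.2262 m³ ÷ (0.0283168 m³/ft³) = 2268.13 ft³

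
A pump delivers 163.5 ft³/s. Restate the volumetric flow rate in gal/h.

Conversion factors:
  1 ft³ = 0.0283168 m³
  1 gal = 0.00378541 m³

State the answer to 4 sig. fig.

163.5 ft³/s × 0.0283168 m³/ft³ = 4.6298 m³/s
4.6298 m³/s ÷ 0.00378541 m³/gal × 3600 s/h = 4.40303×10⁶ gal/h

4.403×10⁶ gal/h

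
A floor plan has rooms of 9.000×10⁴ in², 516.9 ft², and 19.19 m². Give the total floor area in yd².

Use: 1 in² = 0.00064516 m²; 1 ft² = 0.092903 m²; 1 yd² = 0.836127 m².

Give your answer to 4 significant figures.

149.8 yd²

9.000×10⁴ in² × 0.00064516 = 58.0644 m²
516.9 ft² × 0.092903 = 48.0216 m²
19.19 m² (already m²)
Combined: 58.0644 + 48.0216 + 19.19 = 125.276 m²
In yd²: 125.276 / 0.836127 = 149.829 yd²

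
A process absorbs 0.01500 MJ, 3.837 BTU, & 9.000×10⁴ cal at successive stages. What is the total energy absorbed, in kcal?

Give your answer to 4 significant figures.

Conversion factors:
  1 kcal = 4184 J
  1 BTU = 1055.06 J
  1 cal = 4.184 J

0.01500 MJ × 1000000 = 15000 J
3.837 BTU × 1055.06 = 4048.27 J
9.000×10⁴ cal × 4.184 = 376560 J
Total: 15000 + 4048.27 + 376560 = 395608 J
In kcal: 395608 / 4184 = 94.5526 kcal

94.55 kcal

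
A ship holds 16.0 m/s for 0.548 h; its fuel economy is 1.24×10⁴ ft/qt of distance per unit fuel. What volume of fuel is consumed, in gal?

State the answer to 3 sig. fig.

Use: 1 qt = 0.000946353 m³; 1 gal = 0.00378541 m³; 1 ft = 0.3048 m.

0.548 h → 1972.8 s
d = v × t = 16 × 1972.8 = 31564.8 m
1.24×10⁴ ft/qt → 3.99377×10⁶ m/m³
V = d / (distance per unit fuel) = 31564.8 / 3.99377×10⁶ = 0.00790351 m³
In gal: 0.00790351 / 0.00378541 = 2.08789 gal

2.09 gal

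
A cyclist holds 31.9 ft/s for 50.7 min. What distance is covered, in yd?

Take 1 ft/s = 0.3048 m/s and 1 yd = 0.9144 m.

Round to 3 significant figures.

31.9 ft/s × 0.3048 = 9.72312 m/s
50.7 min × 60 = 3042 s
d = v × t = 9.72312 m/s × 3042 s = 29577.7 m
29577.7 m ÷ (0.9144 m/yd) = 32346.6 yd

3.23×10⁴ yd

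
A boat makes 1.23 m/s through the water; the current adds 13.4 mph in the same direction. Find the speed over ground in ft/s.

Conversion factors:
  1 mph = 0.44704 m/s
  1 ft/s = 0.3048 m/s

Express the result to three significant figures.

1.23 m/s (already m/s)
13.4 mph × 0.44704 = 5.99034 m/s
Combined: 1.23 + 5.99034 = 7.22034 m/s
In ft/s: 7.22034 / 0.3048 = 23.6888 ft/s

23.7 ft/s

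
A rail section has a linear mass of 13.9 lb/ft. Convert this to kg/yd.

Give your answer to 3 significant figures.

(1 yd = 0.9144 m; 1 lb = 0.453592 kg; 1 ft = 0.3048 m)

18.9 kg/yd

13.9 lb/ft × 0.453592 kg/lb ÷ 0.3048 m/ft = 20.6855 kg/m
20.6855 kg/m × 0.9144 m/yd = 18.9148 kg/yd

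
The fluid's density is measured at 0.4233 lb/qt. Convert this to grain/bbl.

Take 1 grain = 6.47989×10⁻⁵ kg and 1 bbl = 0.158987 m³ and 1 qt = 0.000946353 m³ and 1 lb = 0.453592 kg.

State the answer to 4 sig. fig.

0.4233 lb/qt × 0.453592 kg/lb ÷ 0.000946353 m³/qt = 202.89 kg/m³
202.89 kg/m³ ÷ 6.47989×10⁻⁵ kg/grain × 0.158987 m³/bbl = 497800 grain/bbl

4.978×10⁵ grain/bbl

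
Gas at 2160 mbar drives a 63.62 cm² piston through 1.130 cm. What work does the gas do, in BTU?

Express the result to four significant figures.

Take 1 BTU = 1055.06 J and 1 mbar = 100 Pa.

0.01472 BTU

2160 mbar → 216000 Pa
63.62 cm² → 0.006362 m²
F = P × A = 216000 × 0.006362 = 1374.19 N
1.130 cm → 0.0113 m
W = F × d = 1374.19 × 0.0113 = 15.5283 J
In BTU: 15.5283 / 1055.06 = 0.0147179 BTU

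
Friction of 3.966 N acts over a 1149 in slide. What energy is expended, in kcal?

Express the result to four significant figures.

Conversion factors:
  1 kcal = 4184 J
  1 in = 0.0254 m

0.02766 kcal

1149 in × 0.0254 → 29.1846 m
W = F × d = 3.966 N × 29.1846 m = 115.746 J
115.746 J ÷ (4184 J/kcal) = 0.027664 kcal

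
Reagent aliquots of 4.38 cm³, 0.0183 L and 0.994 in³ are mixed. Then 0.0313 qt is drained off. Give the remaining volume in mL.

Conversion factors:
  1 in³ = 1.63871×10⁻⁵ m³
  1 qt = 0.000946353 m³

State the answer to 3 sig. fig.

9.35 mL

4.38 cm³ × 10⁻⁶ = 4.38×10⁻⁶ m³
0.0183 L × 0.001 = 1.83×10⁻⁵ m³
0.994 in³ × 1.63871×10⁻⁵ = 1.62888×10⁻⁵ m³
0.0313 qt × 0.000946353 = 2.96208×10⁻⁵ m³
Sum: 4.38×10⁻⁶ + 1.83×10⁻⁵ + 1.62888×10⁻⁵ − 2.96208×10⁻⁵ = 9.348×10⁻⁶ m³
In mL: 9.348×10⁻⁶ / 10⁻⁶ = 9.348 mL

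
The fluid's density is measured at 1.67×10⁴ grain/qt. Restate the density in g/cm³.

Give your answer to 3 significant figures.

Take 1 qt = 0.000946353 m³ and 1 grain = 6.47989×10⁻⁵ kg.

1.14 g/cm³

1.67×10⁴ grain/qt × 6.47989×10⁻⁵ kg/grain ÷ 0.000946353 m³/qt = 1143.49 kg/m³
1143.49 kg/m³ ÷ 0.001 kg/g × 10⁻⁶ m³/cm³ = 1.14349 g/cm³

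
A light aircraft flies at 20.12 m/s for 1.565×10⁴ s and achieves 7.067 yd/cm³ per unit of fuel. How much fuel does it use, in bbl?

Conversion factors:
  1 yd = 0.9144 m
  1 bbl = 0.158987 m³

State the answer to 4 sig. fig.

0.3065 bbl

d = v × t = 20.12 × 15650 = 314878 m
7.067 yd/cm³ → 6.46206×10⁶ m/m³
V = d / (distance per unit fuel) = 314878 / 6.46206×10⁶ = 0.0487272 m³
In bbl: 0.0487272 / 0.158987 = 0.306485 bbl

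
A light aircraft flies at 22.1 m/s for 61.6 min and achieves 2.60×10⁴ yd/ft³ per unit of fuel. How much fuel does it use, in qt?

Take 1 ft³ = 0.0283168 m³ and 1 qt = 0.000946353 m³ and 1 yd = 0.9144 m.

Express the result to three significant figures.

61.6 min → 3696 s
d = v × t = 22.1 × 3696 = 81681.6 m
2.60×10⁴ yd/ft³ → 839586 m/m³
V = d / (distance per unit fuel) = 81681.6 / 839586 = 0.0972879 m³
In qt: 0.0972879 / 0.000946353 = 102.803 qt

103 qt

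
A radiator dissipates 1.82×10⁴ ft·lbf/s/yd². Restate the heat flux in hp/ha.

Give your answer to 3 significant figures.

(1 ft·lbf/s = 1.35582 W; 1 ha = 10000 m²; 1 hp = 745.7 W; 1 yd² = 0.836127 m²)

3.96×10⁵ hp/ha

1.82×10⁴ ft·lbf/s/yd² × 1.35582 W/ft·lbf/s ÷ 0.836127 m²/yd² = 29512.2 W/m²
29512.2 W/m² ÷ 745.7 W/hp × 10000 m²/ha = 395765 hp/ha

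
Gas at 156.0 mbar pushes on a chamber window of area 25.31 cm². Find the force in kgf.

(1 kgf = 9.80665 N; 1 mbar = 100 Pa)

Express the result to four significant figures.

4.026 kgf

156.0 mbar × 100 = 15600 Pa
25.31 cm² × 0.0001 = 0.002531 m²
F = P × A = 15600 Pa × 0.002531 m² = 39.4836 N
39.4836 N ÷ (9.80665 N/kgf) = 4.02621 kgf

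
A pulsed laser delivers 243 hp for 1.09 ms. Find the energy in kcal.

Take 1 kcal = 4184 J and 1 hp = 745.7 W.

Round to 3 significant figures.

0.0472 kcal

243 hp × 745.7 = 181205 W
1.09 ms × 0.001 = 0.00109 s
E = P × t = 181205 W × 0.00109 s = 197.513 J
197.513 J ÷ (4184 J/kcal) = 0.0472067 kcal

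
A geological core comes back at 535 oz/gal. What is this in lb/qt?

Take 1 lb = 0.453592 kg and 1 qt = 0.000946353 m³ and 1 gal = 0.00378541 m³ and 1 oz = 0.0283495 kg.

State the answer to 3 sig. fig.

8.36 lb/qt

535 oz/gal × 0.0283495 kg/oz ÷ 0.00378541 m³/gal = 4006.69 kg/m³
4006.69 kg/m³ ÷ 0.453592 kg/lb × 0.000946353 m³/qt = 8.35937 lb/qt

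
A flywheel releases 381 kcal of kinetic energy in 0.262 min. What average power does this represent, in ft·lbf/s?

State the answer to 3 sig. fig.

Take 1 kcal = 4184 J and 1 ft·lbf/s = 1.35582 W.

381 kcal × 4184 → 1.5941×10⁶ J
0.262 min × 60 → 15.72 s
P = E / t = 1.5941×10⁶ J / 15.72 s = 101406 W
101406 W ÷ (1.35582 W/ft·lbf/s) = 74793.1 ft·lbf/s

7.48×10⁴ ft·lbf/s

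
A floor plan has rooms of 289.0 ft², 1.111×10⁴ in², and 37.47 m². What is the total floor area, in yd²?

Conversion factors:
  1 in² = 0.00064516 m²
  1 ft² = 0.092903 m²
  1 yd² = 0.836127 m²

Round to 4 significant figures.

85.50 yd²

289.0 ft² × 0.092903 = 26.849 m²
1.111×10⁴ in² × 0.00064516 = 7.16773 m²
37.47 m² (already m²)
Combined: 26.849 + 7.16773 + 37.47 = 71.4867 m²
In yd²: 71.4867 / 0.836127 = 85.4974 yd²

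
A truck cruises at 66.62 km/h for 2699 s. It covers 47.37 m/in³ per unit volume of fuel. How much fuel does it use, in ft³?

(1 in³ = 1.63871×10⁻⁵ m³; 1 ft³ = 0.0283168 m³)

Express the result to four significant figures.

0.6102 ft³

66.62 km/h → 18.5056 m/s
d = v × t = 18.5056 × 2699 = 49946.6 m
47.37 m/in³ → 2.89069×10⁶ m/m³
V = d / (distance per unit fuel) = 49946.6 / 2.89069×10⁶ = 0.0172784 m³
In ft³: 0.0172784 / 0.0283168 = 0.610182 ft³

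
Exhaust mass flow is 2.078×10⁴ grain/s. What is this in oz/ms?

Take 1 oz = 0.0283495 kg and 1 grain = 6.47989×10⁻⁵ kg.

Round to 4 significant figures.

2.078×10⁴ grain/s × 6.47989×10⁻⁵ kg/grain = 1.34652 kg/s
1.34652 kg/s ÷ 0.0283495 kg/oz × 0.001 s/ms = 0.0474971 oz/ms

0.04750 oz/ms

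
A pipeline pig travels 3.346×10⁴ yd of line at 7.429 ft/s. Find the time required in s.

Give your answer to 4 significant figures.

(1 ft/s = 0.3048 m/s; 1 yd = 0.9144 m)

3.346×10⁴ yd × 0.9144 = 30595.8 m
7.429 ft/s × 0.3048 = 2.26436 m/s
t = d / v = 30595.8 m / 2.26436 m/s = 13511.9 s

1.351×10⁴ s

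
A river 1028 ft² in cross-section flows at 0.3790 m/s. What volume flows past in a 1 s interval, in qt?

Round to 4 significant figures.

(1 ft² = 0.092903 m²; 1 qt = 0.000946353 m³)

1028 ft² × 0.092903 = 95.5043 m²
V = v × A × t = 0.379 m/s × 95.5043 m² × 1 s = 36.1961 m³
36.1961 m³ ÷ (0.000946353 m³/qt) = 38248 qt

3.825×10⁴ qt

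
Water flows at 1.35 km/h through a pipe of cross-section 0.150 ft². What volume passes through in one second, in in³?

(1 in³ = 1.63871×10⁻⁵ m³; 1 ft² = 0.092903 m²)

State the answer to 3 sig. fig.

319 in³

1.35 km/h × (1/3.6) = 0.375 m/s
0.150 ft² × 0.092903 = 0.0139354 m²
V = v × A × t = 0.375 m/s × 0.0139354 m² × 1 s = 0.00522578 m³
0.00522578 m³ ÷ (1.63871×10⁻⁵ m³/in³) = 318.896 in³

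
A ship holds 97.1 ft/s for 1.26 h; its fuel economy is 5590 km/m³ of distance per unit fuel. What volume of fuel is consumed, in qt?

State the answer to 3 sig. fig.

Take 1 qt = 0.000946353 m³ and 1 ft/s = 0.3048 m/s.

97.1 ft/s → 29.5961 m/s
1.26 h → 4536 s
d = v × t = 29.5961 × 4536 = 134248 m
5590 km/m³ → 5.59×10⁶ m/m³
V = d / (distance per unit fuel) = 134248 / 5.59×10⁶ = 0.0240157 m³
In qt: 0.0240157 / 0.000946353 = 25.3771 qt

25.4 qt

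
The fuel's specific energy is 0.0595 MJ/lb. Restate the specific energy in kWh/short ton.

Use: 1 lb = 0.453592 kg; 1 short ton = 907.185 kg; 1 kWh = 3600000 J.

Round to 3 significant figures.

33.1 kWh/short ton

0.0595 MJ/lb × 1000000 J/MJ ÷ 0.453592 kg/lb = 131175 J/kg
131175 J/kg ÷ 3600000 J/kWh × 907.185 kg/short ton = 33.0556 kWh/short ton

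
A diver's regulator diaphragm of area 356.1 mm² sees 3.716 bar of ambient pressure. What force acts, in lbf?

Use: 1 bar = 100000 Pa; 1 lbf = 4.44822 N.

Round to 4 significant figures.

3.716 bar × 100000 = 371600 Pa
356.1 mm² × 10⁻⁶ = 3.561×10⁻⁴ m²
F = P × A = 371600 Pa × 3.561×10⁻⁴ m² = 132.327 N
132.327 N ÷ (4.44822 N/lbf) = 29.7483 lbf

29.75 lbf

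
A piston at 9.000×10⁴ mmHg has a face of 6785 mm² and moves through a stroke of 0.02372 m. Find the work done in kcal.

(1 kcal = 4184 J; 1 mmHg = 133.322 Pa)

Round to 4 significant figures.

9.000×10⁴ mmHg → 1.1999×10⁷ Pa
6785 mm² → 0.006785 m²
F = P × A = 1.1999×10⁷ × 0.006785 = 81413.2 N
W = F × d = 81413.2 × 0.02372 = 1931.12 J
In kcal: 1931.12 / 4184 = 0.461549 kcal

0.4615 kcal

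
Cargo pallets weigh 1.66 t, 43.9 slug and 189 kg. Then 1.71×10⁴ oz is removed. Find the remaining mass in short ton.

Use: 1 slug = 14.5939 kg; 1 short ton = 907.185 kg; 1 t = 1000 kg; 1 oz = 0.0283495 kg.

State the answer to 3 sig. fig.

1.66 t × 1000 → 1660 kg
43.9 slug × 14.5939 → 640.672 kg
189 kg (already kg)
1.71×10⁴ oz × 0.0283495 → 484.776 kg
Sum: 1660 + 640.672 + 189 − 484.776 = 2004.9 kg
In short ton: 2004.9 / 907.185 = 2.21002 short ton

2.21 short ton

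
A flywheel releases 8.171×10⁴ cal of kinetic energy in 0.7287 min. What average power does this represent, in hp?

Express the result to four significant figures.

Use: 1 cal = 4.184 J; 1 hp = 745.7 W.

8.171×10⁴ cal × 4.184 = 341875 J
0.7287 min × 60 = 43.722 s
P = E / t = 341875 J / 43.722 s = 7819.29 W
7819.29 W ÷ (745.7 W/hp) = 10.4858 hp

10.49 hp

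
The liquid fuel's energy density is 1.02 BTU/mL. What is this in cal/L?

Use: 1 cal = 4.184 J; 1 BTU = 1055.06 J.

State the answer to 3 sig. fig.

1.02 BTU/mL × 1055.06 J/BTU ÷ 10⁻⁶ m³/mL = 1.07616×10⁹ J/m³
1.07616×10⁹ J/m³ ÷ 4.184 J/cal × 0.001 m³/L = 257208 cal/L

2.57×10⁵ cal/L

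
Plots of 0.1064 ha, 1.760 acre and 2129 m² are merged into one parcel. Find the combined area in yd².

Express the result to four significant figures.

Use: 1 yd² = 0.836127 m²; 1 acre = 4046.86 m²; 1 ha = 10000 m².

0.1064 ha × 10000 → 1064 m²
1.760 acre × 4046.86 → 7122.47 m²
2129 m² (already m²)
Total: 1064 + 7122.47 + 2129 = 10315.5 m²
In yd²: 10315.5 / 0.836127 = 12337.2 yd²

1.234×10⁴ yd²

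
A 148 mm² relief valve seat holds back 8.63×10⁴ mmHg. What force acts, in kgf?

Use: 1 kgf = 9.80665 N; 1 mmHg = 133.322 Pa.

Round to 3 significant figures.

174 kgf

8.63×10⁴ mmHg × 133.322 = 1.15057×10⁷ Pa
148 mm² × 10⁻⁶ = 1.48×10⁻⁴ m²
F = P × A = 1.15057×10⁷ Pa × 1.48×10⁻⁴ m² = 1702.84 N
1702.84 N ÷ (9.80665 N/kgf) = 173.641 kgf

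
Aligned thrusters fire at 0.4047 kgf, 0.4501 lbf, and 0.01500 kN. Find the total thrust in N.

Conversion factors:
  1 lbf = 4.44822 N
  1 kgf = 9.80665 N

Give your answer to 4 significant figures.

0.4047 kgf × 9.80665 = 3.96875 N
0.4501 lbf × 4.44822 = 2.00214 N
0.01500 kN × 1000 = 15 N
Combined: 3.96875 + 2.00214 + 15 = 20.9709 N

20.97 N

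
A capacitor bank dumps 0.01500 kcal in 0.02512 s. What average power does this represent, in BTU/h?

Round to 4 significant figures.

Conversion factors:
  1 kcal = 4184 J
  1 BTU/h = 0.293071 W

8525 BTU/h

0.01500 kcal × 4184 → 62.76 J
P = E / t = 62.76 J / 0.02512 s = 2498.41 W
2498.41 W ÷ (0.293071 W/BTU/h) = 8524.93 BTU/h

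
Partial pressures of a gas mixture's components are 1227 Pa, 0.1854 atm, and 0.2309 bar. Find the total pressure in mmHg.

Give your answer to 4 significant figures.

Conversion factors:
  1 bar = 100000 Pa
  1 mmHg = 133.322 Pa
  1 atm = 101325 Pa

323.3 mmHg

1227 Pa (already Pa)
0.1854 atm × 101325 → 18785.7 Pa
0.2309 bar × 100000 → 23090 Pa
Total: 1227 + 18785.7 + 23090 = 43102.7 Pa
In mmHg: 43102.7 / 133.322 = 323.298 mmHg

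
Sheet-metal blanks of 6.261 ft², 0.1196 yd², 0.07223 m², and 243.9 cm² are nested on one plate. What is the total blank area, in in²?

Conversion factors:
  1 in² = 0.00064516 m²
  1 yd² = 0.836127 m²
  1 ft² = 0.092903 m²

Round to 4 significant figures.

1206 in²

6.261 ft² × 0.092903 = 0.581666 m²
0.1196 yd² × 0.836127 = 0.100001 m²
0.07223 m² (already m²)
243.9 cm² × 0.0001 = 0.02439 m²
Combined: 0.581666 + 0.100001 + 0.07223 + 0.02439 = 0.778287 m²
In in²: 0.778287 / 0.00064516 = 1206.35 in²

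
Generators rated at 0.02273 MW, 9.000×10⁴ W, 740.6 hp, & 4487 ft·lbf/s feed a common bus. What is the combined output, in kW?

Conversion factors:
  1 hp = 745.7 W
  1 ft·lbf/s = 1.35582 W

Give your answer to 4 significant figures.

0.02273 MW × 1000000 → 22730 W
9.000×10⁴ W (already W)
740.6 hp × 745.7 → 552265 W
4487 ft·lbf/s × 1.35582 → 6083.56 W
Sum: 22730 + 90000 + 552265 + 6083.56 = 671079 W
In kW: 671079 / 1000 = 671.079 kW

671.1 kW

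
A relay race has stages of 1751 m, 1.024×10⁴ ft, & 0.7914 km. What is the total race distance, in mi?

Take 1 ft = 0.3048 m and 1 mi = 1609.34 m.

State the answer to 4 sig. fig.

1751 m (already m)
1.024×10⁴ ft × 0.3048 = 3121.15 m
0.7914 km × 1000 = 791.4 m
Combined: 1751 + 3121.15 + 791.4 = 5663.55 m
In mi: 5663.55 / 1609.34 = 3.51918 mi

3.519 mi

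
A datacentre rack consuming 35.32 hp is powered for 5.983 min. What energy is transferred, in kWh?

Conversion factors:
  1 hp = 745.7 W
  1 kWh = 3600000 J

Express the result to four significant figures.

2.626 kWh

35.32 hp × 745.7 → 26338.1 W
5.983 min × 60 → 358.98 s
E = P × t = 26338.1 W × 358.98 s = 9.45485×10⁶ J
9.45485×10⁶ J ÷ (3600000 J/kWh) = 2.62635 kWh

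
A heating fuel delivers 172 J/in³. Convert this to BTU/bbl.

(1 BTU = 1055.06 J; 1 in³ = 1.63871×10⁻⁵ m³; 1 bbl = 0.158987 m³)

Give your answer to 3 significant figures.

172 J/in³ ÷ 1.63871×10⁻⁵ m³/in³ = 1.04961×10⁷ J/m³
1.04961×10⁷ J/m³ ÷ 1055.06 J/BTU × 0.158987 m³/bbl = 1581.66 BTU/bbl

1580 BTU/bbl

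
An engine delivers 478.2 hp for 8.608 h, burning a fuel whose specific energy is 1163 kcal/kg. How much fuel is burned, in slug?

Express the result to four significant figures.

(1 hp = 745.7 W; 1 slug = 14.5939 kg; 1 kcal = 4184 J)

478.2 hp → 356594 W
8.608 h → 30988.8 s
E = P × t = 356594 × 30988.8 = 1.10504×10¹⁰ J
1163 kcal/kg → 4.86599×10⁶ J/kg
m = E / e_s = 1.10504×10¹⁰ / 4.86599×10⁶ = 2270.95 kg
In slug: 2270.95 / 14.5939 = 155.61 slug

155.6 slug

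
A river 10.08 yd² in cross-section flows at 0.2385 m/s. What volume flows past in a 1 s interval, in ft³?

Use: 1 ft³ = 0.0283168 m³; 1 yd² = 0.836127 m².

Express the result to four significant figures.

10.08 yd² × 0.836127 → 8.42816 m²
V = v × A × t = 0.2385 m/s × 8.42816 m² × 1 s = 2.01012 m³
2.01012 m³ ÷ (0.0283168 m³/ft³) = 70.9868 ft³

70.99 ft³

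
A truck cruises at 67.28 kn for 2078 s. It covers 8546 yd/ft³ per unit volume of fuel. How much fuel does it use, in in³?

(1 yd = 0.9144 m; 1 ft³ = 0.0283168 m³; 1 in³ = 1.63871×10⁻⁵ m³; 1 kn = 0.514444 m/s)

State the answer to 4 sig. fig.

1.590×10⁴ in³

67.28 kn → 34.6118 m/s
d = v × t = 34.6118 × 2078 = 71923.3 m
8546 yd/ft³ → 275966 m/m³
V = d / (distance per unit fuel) = 71923.3 / 275966 = 0.260624 m³
In in³: 0.260624 / 1.63871×10⁻⁵ = 15904.2 in³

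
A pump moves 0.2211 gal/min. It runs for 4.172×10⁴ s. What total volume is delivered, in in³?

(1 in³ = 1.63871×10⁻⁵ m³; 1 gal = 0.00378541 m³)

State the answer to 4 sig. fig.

3.551×10⁴ in³

0.2211 gal/min → 1.39492×10⁻⁵ m³/s
V = Q × t = 1.39492×10⁻⁵ × 41720 = 0.581961 m³
In in³: 0.581961 / 1.63871×10⁻⁵ = 35513.4 in³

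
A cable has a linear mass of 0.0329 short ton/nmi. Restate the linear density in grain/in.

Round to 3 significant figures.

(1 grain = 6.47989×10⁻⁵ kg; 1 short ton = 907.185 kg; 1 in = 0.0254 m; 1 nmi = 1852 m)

6.32 grain/in

0.0329 short ton/nmi × 907.185 kg/short ton ÷ 1852 m/nmi = 0.0161158 kg/m
0.0161158 kg/m ÷ 6.47989×10⁻⁵ kg/grain × 0.0254 m/in = 6.3171 grain/in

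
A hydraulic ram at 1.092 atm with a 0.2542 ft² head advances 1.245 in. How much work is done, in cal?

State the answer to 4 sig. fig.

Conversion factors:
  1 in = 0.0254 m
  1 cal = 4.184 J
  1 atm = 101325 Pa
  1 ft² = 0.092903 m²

19.75 cal

1.092 atm → 110647 Pa
0.2542 ft² → 0.0236159 m²
F = P × A = 110647 × 0.0236159 = 2613.03 N
1.245 in → 0.031623 m
W = F × d = 2613.03 × 0.031623 = 82.6318 J
In cal: 82.6318 / 4.184 = 19.7495 cal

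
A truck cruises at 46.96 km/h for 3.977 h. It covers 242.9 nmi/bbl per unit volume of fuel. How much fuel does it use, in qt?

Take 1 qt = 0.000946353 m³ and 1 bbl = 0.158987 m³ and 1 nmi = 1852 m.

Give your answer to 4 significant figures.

69.75 qt

46.96 km/h → 13.0444 m/s
3.977 h → 14317.2 s
d = v × t = 13.0444 × 14317.2 = 186759 m
242.9 nmi/bbl → 2.82948×10⁶ m/m³
V = d / (distance per unit fuel) = 186759 / 2.82948×10⁶ = 0.0660047 m³
In qt: 0.0660047 / 0.000946353 = 69.7464 qt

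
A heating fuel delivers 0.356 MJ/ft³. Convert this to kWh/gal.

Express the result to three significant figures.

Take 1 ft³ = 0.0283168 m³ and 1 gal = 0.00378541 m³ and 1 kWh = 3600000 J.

0.0132 kWh/gal

0.356 MJ/ft³ × 1000000 J/MJ ÷ 0.0283168 m³/ft³ = 1.2572×10⁷ J/m³
1.2572×10⁷ J/m³ ÷ 3600000 J/kWh × 0.00378541 m³/gal = 0.0132195 kWh/gal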